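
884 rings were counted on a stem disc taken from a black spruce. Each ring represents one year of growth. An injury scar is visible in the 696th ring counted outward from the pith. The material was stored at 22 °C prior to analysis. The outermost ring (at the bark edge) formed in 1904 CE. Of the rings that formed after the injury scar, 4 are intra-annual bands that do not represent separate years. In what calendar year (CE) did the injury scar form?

884 − 696 = 188 rings lie beyond the injury scar toward the bark edge.
188 − 4 false = 184 true rings after the injury scar.
Counting back 184 years from 1904 CE places the injury scar in 1904 − 184 = 1720 CE.

1720 CE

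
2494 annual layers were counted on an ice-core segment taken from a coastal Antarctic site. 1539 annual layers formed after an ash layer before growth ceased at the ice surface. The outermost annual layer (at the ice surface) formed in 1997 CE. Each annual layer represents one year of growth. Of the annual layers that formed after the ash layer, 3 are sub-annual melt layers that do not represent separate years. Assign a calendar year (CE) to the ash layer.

There are 1539 annual layers younger than the ash layer.
Removing the 3 false annual layers leaves 1539 − 3 = 1536 true annual layers beyond the ash layer.
Counting back 1536 years from 1997 CE places the ash layer in 1997 − 1536 = 461 CE.

461 CE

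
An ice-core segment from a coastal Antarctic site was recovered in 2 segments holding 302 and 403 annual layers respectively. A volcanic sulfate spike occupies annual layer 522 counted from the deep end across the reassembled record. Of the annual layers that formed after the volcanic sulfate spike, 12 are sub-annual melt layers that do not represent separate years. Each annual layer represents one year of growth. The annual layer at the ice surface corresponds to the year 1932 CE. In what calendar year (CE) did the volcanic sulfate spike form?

Total annual layers = 302 + 403 = 705.
The volcanic sulfate spike sits at annual layer 522 from the deep end, so 705 − 522 = 183 annual layers formed after it.
183 − 12 false = 171 true annual layers after the volcanic sulfate spike.
1932 − 171 = 1761 CE.

1761 CE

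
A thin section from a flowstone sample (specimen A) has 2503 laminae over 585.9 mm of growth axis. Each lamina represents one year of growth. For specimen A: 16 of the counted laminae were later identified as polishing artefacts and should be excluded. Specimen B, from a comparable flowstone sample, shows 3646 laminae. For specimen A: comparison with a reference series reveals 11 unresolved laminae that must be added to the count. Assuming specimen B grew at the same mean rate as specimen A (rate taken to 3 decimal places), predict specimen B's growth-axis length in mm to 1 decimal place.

856.8 mm

Specimen A: true lamina count = 2503 − 16 + 11 = 2498.
A: Extension rate ≈ 585.9 / 2498 = 0.235 mm/yr.
B's length ≈ 0.235 × 3646 = 856.8 mm.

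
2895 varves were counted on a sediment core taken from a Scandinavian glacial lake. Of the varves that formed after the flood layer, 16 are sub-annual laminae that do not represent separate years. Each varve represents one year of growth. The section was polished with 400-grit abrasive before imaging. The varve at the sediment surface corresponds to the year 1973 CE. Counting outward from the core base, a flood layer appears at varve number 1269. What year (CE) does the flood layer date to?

363 CE

2895 − 1269 = 1626 varves lie beyond the flood layer toward the sediment surface.
Removing the 16 false varves leaves 1626 − 16 = 1610 true varves beyond the flood layer.
The varve at the sediment surface is 1973 CE, so the flood layer dates to 1973 − 1610 = 363 CE.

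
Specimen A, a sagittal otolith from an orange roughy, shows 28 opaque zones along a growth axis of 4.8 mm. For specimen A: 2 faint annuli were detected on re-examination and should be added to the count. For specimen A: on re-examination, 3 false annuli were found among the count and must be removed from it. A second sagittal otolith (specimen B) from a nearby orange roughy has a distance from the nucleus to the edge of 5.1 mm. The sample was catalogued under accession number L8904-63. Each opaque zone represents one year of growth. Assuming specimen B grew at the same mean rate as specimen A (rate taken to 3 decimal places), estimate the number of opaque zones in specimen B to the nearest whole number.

29 opaque zones

Specimen A: true opaque zone count = 28 − 3 + 2 = 27.
A: Extension rate ≈ 4.8 / 27 = 0.178 mm per year.
For B, 5.1 / 0.178 = 28.65 years ≈ 29 opaque zones.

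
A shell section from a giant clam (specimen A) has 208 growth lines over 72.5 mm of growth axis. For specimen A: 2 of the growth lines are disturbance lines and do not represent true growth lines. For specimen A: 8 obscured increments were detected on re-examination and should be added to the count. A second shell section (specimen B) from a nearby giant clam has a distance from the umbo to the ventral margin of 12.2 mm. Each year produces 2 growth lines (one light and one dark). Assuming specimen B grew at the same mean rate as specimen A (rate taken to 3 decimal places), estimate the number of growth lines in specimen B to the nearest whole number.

36 growth lines

Specimen A: correcting the raw count gives 208 − 2 + 8 = 214 true growth lines.
Specimen A: dividing by 2 growth lines per year: 214 / 2 = 107 years.
A: 72.5 mm over 107 years gives 72.5 / 107 ≈ 0.678 mm/yr.
For B, 12.2 / 0.678 = 17.99 years; at 2 growth lines per year that is 17.99 × 2 ≈ 36 growth lines.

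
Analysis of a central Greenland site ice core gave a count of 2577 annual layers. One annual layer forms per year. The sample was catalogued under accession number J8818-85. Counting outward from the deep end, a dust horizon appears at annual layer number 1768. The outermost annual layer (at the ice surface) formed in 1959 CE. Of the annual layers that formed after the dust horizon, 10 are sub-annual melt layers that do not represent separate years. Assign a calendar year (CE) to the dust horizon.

1160 CE

2577 − 1768 = 809 annual layers lie beyond the dust horizon toward the ice surface.
Excluding 10 false annual layers: 809 − 10 = 799.
1959 − 799 = 1160 CE.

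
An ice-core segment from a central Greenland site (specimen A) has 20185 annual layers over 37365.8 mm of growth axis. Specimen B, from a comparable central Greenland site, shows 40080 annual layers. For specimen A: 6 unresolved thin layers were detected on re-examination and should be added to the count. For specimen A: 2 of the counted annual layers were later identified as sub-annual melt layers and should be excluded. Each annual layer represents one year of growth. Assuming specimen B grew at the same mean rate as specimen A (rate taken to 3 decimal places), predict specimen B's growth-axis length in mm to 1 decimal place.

74188.1 mm

Specimen A: true annual layer count = 20185 − 2 + 6 = 20189.
A: 37365.8 mm over 20189 years gives 37365.8 / 20189 ≈ 1.851 mm/yr.
B's length ≈ 1.851 × 40080 = 74188.1 mm.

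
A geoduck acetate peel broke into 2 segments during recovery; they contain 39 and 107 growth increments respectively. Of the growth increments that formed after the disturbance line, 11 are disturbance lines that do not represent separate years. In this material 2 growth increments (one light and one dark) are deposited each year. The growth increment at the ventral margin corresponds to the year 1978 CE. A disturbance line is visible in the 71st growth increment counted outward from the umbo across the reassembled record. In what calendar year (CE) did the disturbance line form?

Total growth increments = 39 + 107 = 146.
Between growth increment 71 and the ventral margin there are 146 − 71 = 75 growth increments.
Removing the 11 false growth increments leaves 75 − 11 = 64 true growth increments beyond the disturbance line.
With 2 growth increments per year, 64 / 2 = 32 years.
1978 − 32 = 1946 CE.

1946 CE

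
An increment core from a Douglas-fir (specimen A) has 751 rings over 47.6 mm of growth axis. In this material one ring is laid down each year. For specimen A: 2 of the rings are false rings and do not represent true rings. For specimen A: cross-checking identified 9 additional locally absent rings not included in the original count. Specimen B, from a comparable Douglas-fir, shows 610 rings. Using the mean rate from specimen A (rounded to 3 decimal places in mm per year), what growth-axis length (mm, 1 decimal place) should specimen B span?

38.4 mm

Specimen A: after corrections the count is 751 − 2 + 9 = 758 rings.
A: Mean rate = 47.6 mm / 758 years ≈ 0.063 mm/yr.
For B, 0.063 mm/year × 610 years = 38.4 mm.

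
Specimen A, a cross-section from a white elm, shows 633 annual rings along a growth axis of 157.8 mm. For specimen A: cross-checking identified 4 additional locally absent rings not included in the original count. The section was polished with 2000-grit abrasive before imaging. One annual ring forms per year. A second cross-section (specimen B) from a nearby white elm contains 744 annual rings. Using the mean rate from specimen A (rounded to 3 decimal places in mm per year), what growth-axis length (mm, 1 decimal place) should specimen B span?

Specimen A: correcting the raw count gives 633 + 4 = 637 true annual rings.
A: 157.8 mm over 637 years gives 157.8 / 637 ≈ 0.248 mm/yr.
B's length ≈ 0.248 × 744 = 184.5 mm.

184.5 mm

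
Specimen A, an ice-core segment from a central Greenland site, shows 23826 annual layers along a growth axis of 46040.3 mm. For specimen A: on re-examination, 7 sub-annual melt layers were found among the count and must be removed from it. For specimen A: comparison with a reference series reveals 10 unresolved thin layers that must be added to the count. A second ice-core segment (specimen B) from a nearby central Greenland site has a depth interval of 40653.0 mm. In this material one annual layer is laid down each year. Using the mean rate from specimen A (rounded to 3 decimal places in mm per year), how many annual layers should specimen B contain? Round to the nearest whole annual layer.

21042 annual layers

Specimen A: after corrections the count is 23826 − 7 + 10 = 23829 annual layers.
A: Mean rate = 46040.3 mm / 23829 years ≈ 1.932 mm/yr.
For B, 40653.0 / 1.932 = 21041.93 years ≈ 21042 annual layers.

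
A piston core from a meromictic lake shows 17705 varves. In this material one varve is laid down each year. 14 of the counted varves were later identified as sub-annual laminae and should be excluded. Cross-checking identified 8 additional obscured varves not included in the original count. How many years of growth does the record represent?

17699 years

Correcting the raw count gives 17705 − 14 + 8 = 17699 true varves.
At one varve per year, that is 17699 years.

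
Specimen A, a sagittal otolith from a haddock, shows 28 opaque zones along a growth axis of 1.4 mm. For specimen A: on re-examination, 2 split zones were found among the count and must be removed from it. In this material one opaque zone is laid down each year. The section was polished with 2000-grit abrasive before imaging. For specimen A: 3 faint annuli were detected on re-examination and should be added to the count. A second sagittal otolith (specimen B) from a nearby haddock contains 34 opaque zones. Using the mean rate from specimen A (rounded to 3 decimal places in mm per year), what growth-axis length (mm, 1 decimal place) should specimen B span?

Specimen A: adjusted count: 28 − 2 + 3 = 29 opaque zones.
A: Extension rate ≈ 1.4 / 29 = 0.048 mm/yr.
For B, 0.048 mm/year × 34 years = 1.6 mm.

1.6 mm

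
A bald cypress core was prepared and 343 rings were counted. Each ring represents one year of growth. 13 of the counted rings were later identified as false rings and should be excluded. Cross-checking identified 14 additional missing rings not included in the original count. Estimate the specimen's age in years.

Correcting the raw count gives 343 − 13 + 14 = 344 true rings.
At one ring per year, that is 344 years.

344 years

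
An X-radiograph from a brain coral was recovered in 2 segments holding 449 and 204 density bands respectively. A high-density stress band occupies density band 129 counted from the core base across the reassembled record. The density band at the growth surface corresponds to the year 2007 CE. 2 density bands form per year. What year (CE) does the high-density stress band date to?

Total density bands = 449 + 204 = 653.
Between density band 129 and the growth surface there are 653 − 129 = 524 density bands.
524 density bands at 2 per year is 524 / 2 = 262 years.
Counting back 262 years from 2007 CE places the high-density stress band in 2007 − 262 = 1745 CE.

1745 CE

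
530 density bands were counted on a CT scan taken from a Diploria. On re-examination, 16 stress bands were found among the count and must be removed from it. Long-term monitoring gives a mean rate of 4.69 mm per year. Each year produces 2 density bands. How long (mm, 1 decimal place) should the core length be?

1205.3 mm

Correcting the raw count gives 530 − 16 = 514 true density bands.
With 2 density bands per year, 514 / 2 = 257 years.
Predicted length = 4.69 mm/year × 257 years = 1205.3 mm.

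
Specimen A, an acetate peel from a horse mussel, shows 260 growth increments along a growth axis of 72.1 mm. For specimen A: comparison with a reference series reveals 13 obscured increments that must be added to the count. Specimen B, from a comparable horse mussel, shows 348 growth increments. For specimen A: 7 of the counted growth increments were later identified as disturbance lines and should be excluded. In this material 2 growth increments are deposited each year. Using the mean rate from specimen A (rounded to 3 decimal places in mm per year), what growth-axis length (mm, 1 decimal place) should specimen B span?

94.3 mm

Specimen A: after corrections the count is 260 − 7 + 13 = 266 growth increments.
Specimen A: 266 growth increments at 2 per year is 266 / 2 = 133 years.
A: Mean rate = 72.1 mm / 133 years ≈ 0.542 mm/yr.
Specimen B: dividing by 2 growth increments per year: 348 / 2 = 174 years. For B, 0.542 mm/year × 174 years = 94.3 mm.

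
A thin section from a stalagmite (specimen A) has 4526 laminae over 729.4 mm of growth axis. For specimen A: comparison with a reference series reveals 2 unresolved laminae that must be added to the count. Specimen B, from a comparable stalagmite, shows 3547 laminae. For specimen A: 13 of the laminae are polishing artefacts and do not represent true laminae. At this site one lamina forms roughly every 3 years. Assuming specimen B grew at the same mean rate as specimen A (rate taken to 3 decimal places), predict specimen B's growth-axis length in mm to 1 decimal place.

Specimen A: adjusted count: 4526 − 13 + 2 = 4515 laminae.
Specimen A: 4515 laminae at 3 years each span 4515 × 3 = 13545 years.
A: 729.4 mm over 13545 years gives 729.4 / 13545 ≈ 0.054 mm per year.
Specimen B: multiplying by 3 years per lamina: 3547 × 3 = 10641 years. Length of B = 0.054 × 10641 = 574.6 mm.

574.6 mm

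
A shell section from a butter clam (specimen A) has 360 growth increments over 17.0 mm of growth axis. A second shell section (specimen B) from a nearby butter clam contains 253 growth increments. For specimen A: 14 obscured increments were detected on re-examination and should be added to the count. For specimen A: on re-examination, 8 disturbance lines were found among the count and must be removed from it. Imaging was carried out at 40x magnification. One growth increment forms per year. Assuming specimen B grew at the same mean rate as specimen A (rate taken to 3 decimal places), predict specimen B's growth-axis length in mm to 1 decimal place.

11.6 mm

Specimen A: correcting the raw count gives 360 − 8 + 14 = 366 true growth increments.
A: 17.0 mm over 366 years gives 17.0 / 366 ≈ 0.046 mm/yr.
Length of B = 0.046 × 253 = 11.6 mm.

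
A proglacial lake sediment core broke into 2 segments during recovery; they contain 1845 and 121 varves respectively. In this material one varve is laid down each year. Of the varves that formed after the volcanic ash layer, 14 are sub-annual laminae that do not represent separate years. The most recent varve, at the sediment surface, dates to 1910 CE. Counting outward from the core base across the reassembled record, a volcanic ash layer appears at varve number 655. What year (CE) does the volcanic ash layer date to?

Total varves = 1845 + 121 = 1966.
1966 − 655 = 1311 varves lie beyond the volcanic ash layer toward the sediment surface.
Excluding 14 false varves: 1311 − 14 = 1297.
The varve at the sediment surface is 1910 CE, so the volcanic ash layer dates to 1910 − 1297 = 613 CE.

613 CE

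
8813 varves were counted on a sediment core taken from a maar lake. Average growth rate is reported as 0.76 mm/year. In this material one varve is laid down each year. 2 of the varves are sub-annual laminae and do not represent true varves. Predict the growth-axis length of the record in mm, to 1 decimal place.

Adjusted count: 8813 − 2 = 8811 varves.
Length ≈ 0.76 × 8811 = 6696.4 mm.

6696.4 mm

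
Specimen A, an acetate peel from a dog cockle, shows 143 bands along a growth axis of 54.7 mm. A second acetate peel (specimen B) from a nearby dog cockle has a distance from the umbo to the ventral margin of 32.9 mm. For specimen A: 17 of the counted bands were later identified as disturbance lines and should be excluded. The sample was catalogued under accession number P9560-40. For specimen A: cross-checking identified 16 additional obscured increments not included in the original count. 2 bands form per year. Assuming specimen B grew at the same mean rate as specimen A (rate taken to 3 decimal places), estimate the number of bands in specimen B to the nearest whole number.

85 bands

Specimen A: after corrections the count is 143 − 17 + 16 = 142 bands.
Specimen A: 142 bands at 2 per year is 142 / 2 = 71 years.
A: Extension rate ≈ 54.7 / 71 = 0.770 mm per year.
B spans 32.9 / 0.770 = 42.73 years; at 2 bands per year that is 42.73 × 2 ≈ 85 bands.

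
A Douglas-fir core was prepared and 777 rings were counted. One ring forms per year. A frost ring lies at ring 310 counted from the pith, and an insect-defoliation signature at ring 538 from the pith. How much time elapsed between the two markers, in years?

228 years

The two markers are separated by 538 − 310 = 228 rings.
One ring per year makes the interval 228 years.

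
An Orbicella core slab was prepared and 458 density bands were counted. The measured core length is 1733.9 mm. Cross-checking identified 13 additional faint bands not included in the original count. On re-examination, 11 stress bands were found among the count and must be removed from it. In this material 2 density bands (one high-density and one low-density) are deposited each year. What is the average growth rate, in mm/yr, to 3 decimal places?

7.539 mm/yr

True density band count = 458 − 11 + 13 = 460.
460 density bands at 2 per year is 460 / 2 = 230 years.
1733.9 mm over 230 years gives 1733.9 / 230 ≈ 7.539 mm/yr.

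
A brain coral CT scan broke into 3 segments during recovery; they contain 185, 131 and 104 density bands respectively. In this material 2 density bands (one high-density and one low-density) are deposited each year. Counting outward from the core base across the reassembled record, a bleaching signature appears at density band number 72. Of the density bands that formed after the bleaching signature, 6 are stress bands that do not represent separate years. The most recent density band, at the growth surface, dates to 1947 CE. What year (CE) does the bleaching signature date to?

Total density bands = 185 + 131 + 104 = 420.
The bleaching signature sits at density band 72 from the core base, so 420 − 72 = 348 density bands formed after it.
348 − 6 false = 342 true density bands after the bleaching signature.
With 2 density bands per year, 342 / 2 = 171 years.
Counting back 171 years from 1947 CE places the bleaching signature in 1947 − 171 = 1776 CE.

1776 CE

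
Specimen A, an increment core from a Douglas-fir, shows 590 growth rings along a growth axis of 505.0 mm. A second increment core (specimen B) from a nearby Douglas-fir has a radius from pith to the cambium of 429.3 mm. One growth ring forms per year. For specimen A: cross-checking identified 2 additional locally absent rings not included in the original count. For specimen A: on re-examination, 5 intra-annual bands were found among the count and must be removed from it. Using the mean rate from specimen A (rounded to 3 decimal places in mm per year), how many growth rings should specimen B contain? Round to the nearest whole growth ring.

Specimen A: true growth ring count = 590 − 5 + 2 = 587.
A: 505.0 mm over 587 years gives 505.0 / 587 ≈ 0.860 mm/yr.
For B, 429.3 / 0.860 = 499.19 years ≈ 499 growth rings.

499 growth rings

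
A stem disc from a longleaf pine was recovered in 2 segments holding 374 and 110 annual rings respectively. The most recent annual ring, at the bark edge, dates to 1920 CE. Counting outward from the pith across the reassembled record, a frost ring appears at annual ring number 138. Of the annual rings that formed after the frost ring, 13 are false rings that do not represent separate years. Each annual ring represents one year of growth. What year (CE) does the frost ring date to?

Total annual rings = 374 + 110 = 484.
The frost ring sits at annual ring 138 from the pith, so 484 − 138 = 346 annual rings formed after it.
Excluding 13 false annual rings: 346 − 13 = 333.
1920 − 333 = 1587 CE.

1587 CE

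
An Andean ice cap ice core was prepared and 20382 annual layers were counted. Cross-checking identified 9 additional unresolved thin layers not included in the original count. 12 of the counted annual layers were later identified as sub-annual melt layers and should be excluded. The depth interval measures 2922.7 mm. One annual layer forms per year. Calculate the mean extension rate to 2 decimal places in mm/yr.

0.14 mm/yr

True annual layer count = 20382 − 12 + 9 = 20379.
2922.7 mm over 20379 years gives 2922.7 / 20379 ≈ 0.14 mm/yr.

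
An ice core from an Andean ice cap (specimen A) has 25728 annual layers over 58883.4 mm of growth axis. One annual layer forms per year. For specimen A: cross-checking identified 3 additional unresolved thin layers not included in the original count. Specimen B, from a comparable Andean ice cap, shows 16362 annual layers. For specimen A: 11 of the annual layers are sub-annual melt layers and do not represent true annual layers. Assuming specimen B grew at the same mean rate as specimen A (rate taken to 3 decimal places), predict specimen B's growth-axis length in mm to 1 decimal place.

Specimen A: adjusted count: 25728 − 11 + 3 = 25720 annual layers.
A: 58883.4 mm over 25720 years gives 58883.4 / 25720 ≈ 2.289 mm/yr.
For B, 2.289 mm/year × 16362 years = 37452.6 mm.

37452.6 mm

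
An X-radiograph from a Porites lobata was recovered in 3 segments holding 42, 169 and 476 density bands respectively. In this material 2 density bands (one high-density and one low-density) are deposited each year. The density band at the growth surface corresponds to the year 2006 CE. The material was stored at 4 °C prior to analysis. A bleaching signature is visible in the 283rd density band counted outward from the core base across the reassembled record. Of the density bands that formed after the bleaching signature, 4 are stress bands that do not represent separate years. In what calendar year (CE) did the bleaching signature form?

Total density bands = 42 + 169 + 476 = 687.
687 − 283 = 404 density bands lie beyond the bleaching signature toward the growth surface.
404 − 4 false = 400 true density bands after the bleaching signature.
Dividing by 2 density bands per year: 400 / 2 = 200 years.
Counting back 200 years from 2006 CE places the bleaching signature in 2006 − 200 = 1806 CE.

1806 CE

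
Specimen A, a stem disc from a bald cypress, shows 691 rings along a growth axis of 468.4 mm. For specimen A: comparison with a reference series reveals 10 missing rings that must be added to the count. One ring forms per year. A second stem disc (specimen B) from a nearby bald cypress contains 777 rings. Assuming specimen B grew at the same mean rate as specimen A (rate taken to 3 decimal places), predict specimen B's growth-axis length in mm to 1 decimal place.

519.0 mm

Specimen A: true ring count = 691 + 10 = 701.
A: Mean rate = 468.4 mm / 701 years ≈ 0.668 mm/year.
For B, 0.668 mm/year × 777 years = 519.0 mm.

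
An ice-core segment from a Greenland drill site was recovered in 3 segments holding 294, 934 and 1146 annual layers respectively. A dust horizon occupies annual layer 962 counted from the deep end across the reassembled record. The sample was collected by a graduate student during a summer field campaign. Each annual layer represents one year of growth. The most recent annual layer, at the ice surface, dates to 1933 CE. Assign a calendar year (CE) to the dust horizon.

Total annual layers = 294 + 934 + 1146 = 2374.
2374 − 962 = 1412 annual layers lie beyond the dust horizon toward the ice surface.
1933 − 1412 = 521 CE.

521 CE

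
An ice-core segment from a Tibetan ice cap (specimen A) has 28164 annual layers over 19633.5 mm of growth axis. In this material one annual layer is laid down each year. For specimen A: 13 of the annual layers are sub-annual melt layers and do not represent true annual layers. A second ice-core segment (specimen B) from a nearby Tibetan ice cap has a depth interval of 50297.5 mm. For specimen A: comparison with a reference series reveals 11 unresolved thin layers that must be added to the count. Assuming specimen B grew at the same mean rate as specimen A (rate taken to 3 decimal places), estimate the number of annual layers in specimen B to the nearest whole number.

72163 annual layers

Specimen A: after corrections the count is 28164 − 13 + 11 = 28162 annual layers.
A: Mean rate = 19633.5 mm / 28162 years ≈ 0.697 mm/yr.
For B, 50297.5 / 0.697 = 72162.84 years ≈ 72163 annual layers.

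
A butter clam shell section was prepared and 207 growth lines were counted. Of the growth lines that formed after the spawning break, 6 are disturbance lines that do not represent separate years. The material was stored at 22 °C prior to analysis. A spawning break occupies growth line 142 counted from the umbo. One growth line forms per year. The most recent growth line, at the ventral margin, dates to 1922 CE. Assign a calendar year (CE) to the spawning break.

1863 CE

207 − 142 = 65 growth lines lie beyond the spawning break toward the ventral margin.
Removing the 6 false growth lines leaves 65 − 6 = 59 true growth lines beyond the spawning break.
Counting back 59 years from 1922 CE places the spawning break in 1922 − 59 = 1863 CE.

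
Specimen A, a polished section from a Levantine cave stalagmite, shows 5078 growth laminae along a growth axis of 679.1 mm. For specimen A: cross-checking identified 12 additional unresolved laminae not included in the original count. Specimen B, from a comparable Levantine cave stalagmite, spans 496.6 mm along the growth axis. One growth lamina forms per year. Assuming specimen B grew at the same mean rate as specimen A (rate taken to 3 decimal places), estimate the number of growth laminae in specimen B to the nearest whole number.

Specimen A: true growth lamina count = 5078 + 12 = 5090.
A: Mean rate = 679.1 mm / 5090 years ≈ 0.133 mm/year.
B spans 496.6 / 0.133 = 3733.83 years ≈ 3734 growth laminae.

3734 growth laminae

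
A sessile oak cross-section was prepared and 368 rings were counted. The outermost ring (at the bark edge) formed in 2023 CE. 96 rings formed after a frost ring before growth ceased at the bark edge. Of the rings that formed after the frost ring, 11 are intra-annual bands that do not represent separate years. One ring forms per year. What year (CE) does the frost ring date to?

96 rings formed after the frost ring.
96 − 11 false = 85 true rings after the frost ring.
The ring at the bark edge is 2023 CE, so the frost ring dates to 2023 − 85 = 1938 CE.

1938 CE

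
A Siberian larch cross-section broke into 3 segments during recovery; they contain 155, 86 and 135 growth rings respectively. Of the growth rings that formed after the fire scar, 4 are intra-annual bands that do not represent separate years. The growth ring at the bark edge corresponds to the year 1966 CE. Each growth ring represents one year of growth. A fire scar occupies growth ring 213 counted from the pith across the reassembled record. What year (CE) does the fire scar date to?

Total growth rings = 155 + 86 + 135 = 376.
376 − 213 = 163 growth rings lie beyond the fire scar toward the bark edge.
163 − 4 false = 159 true growth rings after the fire scar.
1966 − 159 = 1807 CE.

1807 CE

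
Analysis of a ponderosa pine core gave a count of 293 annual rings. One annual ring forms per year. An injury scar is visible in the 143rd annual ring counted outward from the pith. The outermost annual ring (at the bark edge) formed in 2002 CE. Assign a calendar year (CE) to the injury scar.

Between annual ring 143 and the bark edge there are 293 − 143 = 150 annual rings.
Counting back 150 years from 2002 CE places the injury scar in 2002 − 150 = 1852 CE.

1852 CE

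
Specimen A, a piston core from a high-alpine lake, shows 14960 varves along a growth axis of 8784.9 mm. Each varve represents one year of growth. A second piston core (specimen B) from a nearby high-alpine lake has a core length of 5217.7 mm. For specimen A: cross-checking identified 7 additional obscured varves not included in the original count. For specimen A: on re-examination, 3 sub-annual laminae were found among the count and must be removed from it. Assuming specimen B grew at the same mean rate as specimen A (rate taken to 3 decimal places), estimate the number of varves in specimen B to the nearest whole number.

Specimen A: adjusted count: 14960 − 3 + 7 = 14964 varves.
A: Extension rate ≈ 8784.9 / 14964 = 0.587 mm/yr.
Specimen B: 5217.7 mm / 0.587 mm per year = 8888.76 years ≈ 8889 varves.

8889 varves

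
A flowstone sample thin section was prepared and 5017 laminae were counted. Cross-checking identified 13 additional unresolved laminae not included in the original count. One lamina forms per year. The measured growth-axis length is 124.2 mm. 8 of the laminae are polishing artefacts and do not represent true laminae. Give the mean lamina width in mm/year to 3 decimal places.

Adjusted count: 5017 − 8 + 13 = 5022 laminae.
Mean rate = 124.2 mm / 5022 years ≈ 0.025 mm/year.

0.025 mm/year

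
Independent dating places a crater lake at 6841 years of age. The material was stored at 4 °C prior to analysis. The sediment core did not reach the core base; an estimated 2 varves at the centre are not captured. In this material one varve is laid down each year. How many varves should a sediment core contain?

At one varve per year, 6841 years correspond to 6841 varves.
6841 − 2 missed = 6839 varves expected in the prepared section.

6839 varves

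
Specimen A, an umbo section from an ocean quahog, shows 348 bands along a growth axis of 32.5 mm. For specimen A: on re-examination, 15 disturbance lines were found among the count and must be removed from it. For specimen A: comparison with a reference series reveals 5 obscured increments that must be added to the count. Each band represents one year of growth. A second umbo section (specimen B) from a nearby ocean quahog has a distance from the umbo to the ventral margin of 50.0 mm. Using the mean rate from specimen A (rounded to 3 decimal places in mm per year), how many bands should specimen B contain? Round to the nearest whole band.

521 bands

Specimen A: after corrections the count is 348 − 15 + 5 = 338 bands.
A: Mean rate = 32.5 mm / 338 years ≈ 0.096 mm/year.
For B, 50.0 / 0.096 = 520.83 years ≈ 521 bands.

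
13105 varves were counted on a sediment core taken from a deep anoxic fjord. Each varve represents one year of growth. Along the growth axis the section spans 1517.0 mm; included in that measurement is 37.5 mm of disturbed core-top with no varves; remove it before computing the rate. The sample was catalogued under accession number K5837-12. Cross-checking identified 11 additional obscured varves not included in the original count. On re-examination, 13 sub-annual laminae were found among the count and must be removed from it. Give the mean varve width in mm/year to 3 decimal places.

0.113 mm/year

After corrections the count is 13105 − 13 + 11 = 13103 varves.
The growth record spans 1517.0 − 37.5 = 1479.5 mm.
Mean rate = 1479.5 mm / 13103 years ≈ 0.113 mm/year.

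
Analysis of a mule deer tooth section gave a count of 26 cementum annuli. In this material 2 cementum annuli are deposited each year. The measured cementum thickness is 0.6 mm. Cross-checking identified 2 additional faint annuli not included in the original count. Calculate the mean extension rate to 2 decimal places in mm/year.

Adjusted count: 26 + 2 = 28 cementum annuli.
With 2 cementum annuli per year, 28 / 2 = 14 years.
Extension rate ≈ 0.6 / 14 = 0.04 mm/year.

0.04 mm/year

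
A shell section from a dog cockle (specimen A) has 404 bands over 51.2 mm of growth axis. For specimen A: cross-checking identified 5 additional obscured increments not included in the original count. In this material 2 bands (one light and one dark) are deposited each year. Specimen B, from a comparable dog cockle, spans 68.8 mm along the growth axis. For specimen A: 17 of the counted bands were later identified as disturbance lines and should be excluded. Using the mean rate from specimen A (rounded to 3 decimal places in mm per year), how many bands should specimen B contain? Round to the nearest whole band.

527 bands

Specimen A: adjusted count: 404 − 17 + 5 = 392 bands.
Specimen A: 392 bands at 2 per year is 392 / 2 = 196 years.
A: Extension rate ≈ 51.2 / 196 = 0.261 mm/year.
Specimen B: 68.8 mm / 0.261 mm per year = 263.60 years; at 2 bands per year that is 263.60 × 2 ≈ 527 bands.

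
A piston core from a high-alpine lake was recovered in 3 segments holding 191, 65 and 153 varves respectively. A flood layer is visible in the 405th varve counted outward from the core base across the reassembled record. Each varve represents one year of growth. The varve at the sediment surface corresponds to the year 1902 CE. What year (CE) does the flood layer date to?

1898 CE

Total varves = 191 + 65 + 153 = 409.
409 − 405 = 4 varves lie beyond the flood layer toward the sediment surface.
Counting back 4 years from 1902 CE places the flood layer in 1902 − 4 = 1898 CE.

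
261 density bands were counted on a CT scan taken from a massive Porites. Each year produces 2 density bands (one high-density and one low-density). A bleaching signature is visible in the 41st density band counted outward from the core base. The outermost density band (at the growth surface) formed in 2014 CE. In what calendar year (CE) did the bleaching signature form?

The bleaching signature sits at density band 41 from the core base, so 261 − 41 = 220 density bands formed after it.
With 2 density bands per year, 220 / 2 = 110 years.
2014 − 110 = 1904 CE.

1904 CE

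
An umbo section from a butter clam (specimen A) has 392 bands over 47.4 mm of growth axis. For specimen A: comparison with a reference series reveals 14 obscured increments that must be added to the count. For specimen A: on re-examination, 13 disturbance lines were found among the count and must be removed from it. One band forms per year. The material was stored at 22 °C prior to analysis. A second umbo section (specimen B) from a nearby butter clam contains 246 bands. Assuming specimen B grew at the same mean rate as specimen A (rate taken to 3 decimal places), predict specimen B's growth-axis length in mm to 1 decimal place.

29.8 mm

Specimen A: correcting the raw count gives 392 − 13 + 14 = 393 true bands.
A: Extension rate ≈ 47.4 / 393 = 0.121 mm/year.
For B, 0.121 mm/year × 246 years = 29.8 mm.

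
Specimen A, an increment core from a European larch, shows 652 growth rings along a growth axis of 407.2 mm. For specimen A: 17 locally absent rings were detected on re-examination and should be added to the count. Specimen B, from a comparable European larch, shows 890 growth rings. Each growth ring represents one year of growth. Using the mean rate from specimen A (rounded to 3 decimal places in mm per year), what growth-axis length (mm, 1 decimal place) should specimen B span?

Specimen A: adjusted count: 652 + 17 = 669 growth rings.
A: 407.2 mm over 669 years gives 407.2 / 669 ≈ 0.609 mm/yr.
Length of B = 0.609 × 890 = 542.0 mm.

542.0 mm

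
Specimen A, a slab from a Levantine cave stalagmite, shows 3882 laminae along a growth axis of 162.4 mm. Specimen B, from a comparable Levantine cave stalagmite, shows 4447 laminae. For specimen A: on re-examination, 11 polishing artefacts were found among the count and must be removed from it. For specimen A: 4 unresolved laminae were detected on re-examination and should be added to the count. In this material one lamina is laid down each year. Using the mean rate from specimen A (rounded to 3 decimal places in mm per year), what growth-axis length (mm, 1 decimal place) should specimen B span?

186.8 mm

Specimen A: adjusted count: 3882 − 11 + 4 = 3875 laminae.
A: Mean rate = 162.4 mm / 3875 years ≈ 0.042 mm/yr.
Length of B = 0.042 × 4447 = 186.8 mm.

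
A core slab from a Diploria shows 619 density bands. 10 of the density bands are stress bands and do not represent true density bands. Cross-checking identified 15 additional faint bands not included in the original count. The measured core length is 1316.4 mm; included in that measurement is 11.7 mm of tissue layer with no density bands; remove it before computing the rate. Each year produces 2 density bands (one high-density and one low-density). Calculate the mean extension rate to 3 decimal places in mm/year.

4.182 mm/year

After corrections the count is 619 − 10 + 15 = 624 density bands.
Dividing by 2 density bands per year: 624 / 2 = 312 years.
The growth record spans 1316.4 − 11.7 = 1304.7 mm.
1304.7 mm over 312 years gives 1304.7 / 312 ≈ 4.182 mm/year.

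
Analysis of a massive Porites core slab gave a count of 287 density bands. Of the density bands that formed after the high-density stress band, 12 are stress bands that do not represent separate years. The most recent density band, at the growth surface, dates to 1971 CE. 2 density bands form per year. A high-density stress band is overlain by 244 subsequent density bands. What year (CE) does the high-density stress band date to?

1855 CE

244 density bands post-date the high-density stress band.
244 − 12 false = 232 true density bands after the high-density stress band.
232 density bands at 2 per year is 232 / 2 = 116 years.
Counting back 116 years from 1971 CE places the high-density stress band in 1971 − 116 = 1855 CE.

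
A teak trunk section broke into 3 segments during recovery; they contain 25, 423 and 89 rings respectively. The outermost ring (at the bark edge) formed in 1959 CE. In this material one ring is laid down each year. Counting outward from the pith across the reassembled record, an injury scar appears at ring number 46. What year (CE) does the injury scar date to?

Total rings = 25 + 423 + 89 = 537.
The injury scar sits at ring 46 from the pith, so 537 − 46 = 491 rings formed after it.
1959 − 491 = 1468 CE.

1468 CE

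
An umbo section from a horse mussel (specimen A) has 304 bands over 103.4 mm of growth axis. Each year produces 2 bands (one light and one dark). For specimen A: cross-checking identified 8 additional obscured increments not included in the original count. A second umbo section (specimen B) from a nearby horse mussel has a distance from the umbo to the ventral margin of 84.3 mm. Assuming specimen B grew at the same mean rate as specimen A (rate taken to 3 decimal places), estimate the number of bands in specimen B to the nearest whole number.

Specimen A: adjusted count: 304 + 8 = 312 bands.
Specimen A: 312 bands at 2 per year is 312 / 2 = 156 years.
A: 103.4 mm over 156 years gives 103.4 / 156 ≈ 0.663 mm/yr.
For B, 84.3 / 0.663 = 127.15 years; at 2 bands per year that is 127.15 × 2 ≈ 254 bands.

254 bands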